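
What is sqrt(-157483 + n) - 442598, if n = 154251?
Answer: -442598 + 4*I*sqrt(202) ≈ -4.426e+5 + 56.851*I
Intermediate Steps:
sqrt(-157483 + n) - 442598 = sqrt(-157483 + 154251) - 442598 = sqrt(-3232) - 442598 = 4*I*sqrt(202) - 442598 = -442598 + 4*I*sqrt(202)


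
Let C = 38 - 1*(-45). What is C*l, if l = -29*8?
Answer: -19256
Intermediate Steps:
l = -232
C = 83 (C = 38 + 45 = 83)
C*l = 83*(-232) = -19256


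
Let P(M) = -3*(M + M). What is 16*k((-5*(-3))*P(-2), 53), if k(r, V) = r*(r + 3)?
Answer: 527040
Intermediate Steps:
P(M) = -6*M
k(r, V) = r*(3 + r)
16*k((-5*(-3))*P(-2), 53) = 16*(((-5*(-3))*(-6*(-2)))*(3 + (-5*(-3))*(-6*(-2)))) = 16*((15*12)*(3 + 15*12)) = 16*(180*(3 + 180)) = 16*(180*183) = 16*32940 = 527040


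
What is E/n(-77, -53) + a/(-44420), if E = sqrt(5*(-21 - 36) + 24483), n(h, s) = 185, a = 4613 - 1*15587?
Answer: 5487/22210 + sqrt(24198)/185 ≈ 1.0879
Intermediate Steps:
a = -10974 (a = 4613 - 15587 = -10974)
E = sqrt(24198) (E = sqrt(5*(-57) + 24483) = sqrt(-285 + 24483) = sqrt(24198) ≈ 155.56)
E/n(-77, -53) + a/(-44420) = sqrt(24198)/185 - 10974/(-44420) = sqrt(24198)*(1/185) - 10974*(-1/44420) = sqrt(24198)/185 + 5487/22210 = 5487/22210 + sqrt(24198)/185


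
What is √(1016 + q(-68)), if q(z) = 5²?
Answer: √1041 ≈ 32.265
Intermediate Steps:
q(z) = 25
√(1016 + q(-68)) = √(1016 + 25) = √1041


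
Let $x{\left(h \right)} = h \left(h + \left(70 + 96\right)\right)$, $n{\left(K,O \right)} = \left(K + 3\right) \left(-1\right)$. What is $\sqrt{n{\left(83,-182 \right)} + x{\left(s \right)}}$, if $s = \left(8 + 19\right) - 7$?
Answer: $\sqrt{3634} \approx 60.283$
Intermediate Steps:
$s = 20$ ($s = 27 - 7 = 20$)
$n{\left(K,O \right)} = -3 - K$ ($n{\left(K,O \right)} = \left(3 + K\right) \left(-1\right) = -3 - K$)
$x{\left(h \right)} = h \left(166 + h\right)$ ($x{\left(h \right)} = h \left(h + 166\right) = h \left(166 + h\right)$)
$\sqrt{n{\left(83,-182 \right)} + x{\left(s \right)}} = \sqrt{\left(-3 - 83\right) + 20 \left(166 + 20\right)} = \sqrt{\left(-3 - 83\right) + 20 \cdot 186} = \sqrt{-86 + 3720} = \sqrt{3634}$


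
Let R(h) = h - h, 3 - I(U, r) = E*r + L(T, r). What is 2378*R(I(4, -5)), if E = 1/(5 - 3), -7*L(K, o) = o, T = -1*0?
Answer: 0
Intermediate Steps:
T = 0
L(K, o) = -o/7
E = ½ (E = 1/2 = ½ ≈ 0.50000)
I(U, r) = 3 - 5*r/14 (I(U, r) = 3 - (r/2 - r/7) = 3 - 5*r/14)
R(h) = 0
2378*R(I(4, -5)) = 2378*0 = 0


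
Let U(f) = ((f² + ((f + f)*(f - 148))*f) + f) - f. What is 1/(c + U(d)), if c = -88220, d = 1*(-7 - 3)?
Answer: -1/119720 ≈ -8.3528e-6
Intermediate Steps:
d = -10 (d = 1*(-10) = -10)
U(f) = f² + 2*f²*(-148 + f) (U(f) = ((f² + ((2*f)*(-148 + f))*f) + f) - f = ((f² + (2*f*(-148 + f))*f) + f) - f = ((f² + 2*f²*(-148 + f)) + f) - f = (f + f² + 2*f²*(-148 + f)) - f = f² + 2*f²*(-148 + f))
1/(c + U(d)) = 1/(-88220 + (-10)²*(-295 + 2*(-10))) = 1/(-88220 + 100*(-295 - 20)) = 1/(-88220 + 100*(-315)) = 1/(-88220 - 31500) = 1/(-119720) = -1/119720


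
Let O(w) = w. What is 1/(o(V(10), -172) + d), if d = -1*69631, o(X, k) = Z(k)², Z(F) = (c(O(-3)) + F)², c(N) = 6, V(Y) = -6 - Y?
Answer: 1/759263505 ≈ 1.3171e-9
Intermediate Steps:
Z(F) = (6 + F)²
o(X, k) = (6 + k)⁴ (o(X, k) = ((6 + k)²)² = (6 + k)⁴)
d = -69631
1/(o(V(10), -172) + d) = 1/((6 - 172)⁴ - 69631) = 1/((-166)⁴ - 69631) = 1/(759333136 - 69631) = 1/759263505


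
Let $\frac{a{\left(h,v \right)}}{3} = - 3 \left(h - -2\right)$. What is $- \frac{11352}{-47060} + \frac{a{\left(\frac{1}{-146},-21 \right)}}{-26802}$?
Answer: $\frac{1237351959}{5115280820} \approx 0.24189$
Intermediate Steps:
$a{\left(h,v \right)} = -18 - 9 h$ ($a{\left(h,v \right)} = 3 \left(- 3 \left(h - -2\right)\right) = 3 \left(- 3 \left(h + 2\right)\right) = 3 \left(- 3 \left(2 + h\right)\right) = 3 \left(-6 - 3 h\right) = -18 - 9 h$)
$- \frac{11352}{-47060} + \frac{a{\left(\frac{1}{-146},-21 \right)}}{-26802} = - \frac{11352}{-47060} + \frac{-18 - \frac{9}{-146}}{-26802} = \left(-11352\right) \left(- \frac{1}{47060}\right) + \left(-18 - - \frac{9}{146}\right) \left(- \frac{1}{26802}\right) = \frac{2838}{11765} + \left(-18 + \frac{9}{146}\right) \left(- \frac{1}{26802}\right) = \frac{2838}{11765} - - \frac{291}{434788} = \frac{2838}{11765} + \frac{291}{434788} = \frac{1237351959}{5115280820}$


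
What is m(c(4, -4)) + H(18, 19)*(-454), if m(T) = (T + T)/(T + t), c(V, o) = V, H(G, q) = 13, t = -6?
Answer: -5906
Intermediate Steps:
m(T) = 2*T/(-6 + T) (m(T) = (T + T)/(T - 6) = (2*T)/(-6 + T) = 2*T/(-6 + T))
m(c(4, -4)) + H(18, 19)*(-454) = 2*4/(-6 + 4) + 13*(-454) = 2*4/(-2) - 5902 = 2*4*(-1/2) - 5902 = -4 - 5902 = -5906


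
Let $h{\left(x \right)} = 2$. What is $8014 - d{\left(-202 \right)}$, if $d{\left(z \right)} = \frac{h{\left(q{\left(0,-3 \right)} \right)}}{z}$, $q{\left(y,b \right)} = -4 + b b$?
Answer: $\frac{809415}{101} \approx 8014.0$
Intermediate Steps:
$q{\left(y,b \right)} = -4 + b^{2}$
$d{\left(z \right)} = \frac{2}{z}$
$8014 - d{\left(-202 \right)} = 8014 - \frac{2}{-202} = 8014 - 2 \left(- \frac{1}{202}\right) = 8014 - - \frac{1}{101} = 8014 + \frac{1}{101} = \frac{809415}{101}$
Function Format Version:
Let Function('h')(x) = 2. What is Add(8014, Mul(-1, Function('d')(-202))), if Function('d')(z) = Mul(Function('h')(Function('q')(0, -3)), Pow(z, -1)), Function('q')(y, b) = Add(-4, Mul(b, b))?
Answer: Rational(809415, 101) ≈ 8014.0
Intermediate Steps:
Function('q')(y, b) = Add(-4, Pow(b, 2))
Function('d')(z) = Mul(2, Pow(z, -1))
Add(8014, Mul(-1, Function('d')(-202))) = Add(8014, Mul(-1, Mul(2, Pow(-202, -1)))) = Add(8014, Mul(-1, Mul(2, Rational(-1, 202)))) = Add(8014, Mul(-1, Rational(-1, 101))) = Add(8014, Rational(1, 101)) = Rational(809415, 101)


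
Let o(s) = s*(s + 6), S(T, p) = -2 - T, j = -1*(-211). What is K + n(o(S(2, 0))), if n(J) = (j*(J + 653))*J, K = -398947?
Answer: -1487707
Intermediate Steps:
j = 211
o(s) = s*(6 + s)
n(J) = J*(137783 + 211*J) (n(J) = (211*(J + 653))*J = (211*(653 + J))*J = (137783 + 211*J)*J = J*(137783 + 211*J))
K + n(o(S(2, 0))) = -398947 + 211*((-2 - 1*2)*(6 + (-2 - 1*2)))*(653 + (-2 - 1*2)*(6 + (-2 - 1*2))) = -398947 + 211*((-2 - 2)*(6 + (-2 - 2)))*(653 + (-2 - 2)*(6 + (-2 - 2))) = -398947 + 211*(-4*(6 - 4))*(653 - 4*(6 - 4)) = -398947 + 211*(-4*2)*(653 - 4*2) = -398947 + 211*(-8)*(653 - 8) = -398947 + 211*(-8)*645 = -398947 - 1088760 = -1487707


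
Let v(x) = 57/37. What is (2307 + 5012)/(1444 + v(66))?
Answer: 481/95 ≈ 5.0632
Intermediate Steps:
v(x) = 57/37 (v(x) = 57*(1/37) = 57/37)
(2307 + 5012)/(1444 + v(66)) = (2307 + 5012)/(1444 + 57/37) = 7319/(53485/37) = 7319*(37/53485) = 481/95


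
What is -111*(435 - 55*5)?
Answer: -17760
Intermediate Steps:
-111*(435 - 55*5) = -111*(435 - 275) = -111*160 = -17760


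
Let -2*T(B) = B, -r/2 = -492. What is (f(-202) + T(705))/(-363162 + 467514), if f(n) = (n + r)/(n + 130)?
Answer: -13081/3756672 ≈ -0.0034821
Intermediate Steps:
r = 984 (r = -2*(-492) = 984)
T(B) = -B/2
f(n) = (984 + n)/(130 + n) (f(n) = (n + 984)/(n + 130) = (984 + n)/(130 + n))
(f(-202) + T(705))/(-363162 + 467514) = ((984 - 202)/(130 - 202) - ½*705)/(-363162 + 467514) = (782/(-72) - 705/2)/104352 = (-1/72*782 - 705/2)*(1/104352) = (-391/36 - 705/2)*(1/104352) = -13081/36*1/104352 = -13081/3756672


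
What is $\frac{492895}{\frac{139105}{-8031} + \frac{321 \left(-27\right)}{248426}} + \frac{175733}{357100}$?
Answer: $- \frac{351158681542211804669}{12365267206639700} \approx -28399.0$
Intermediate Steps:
$\frac{492895}{\frac{139105}{-8031} + \frac{321 \left(-27\right)}{248426}} + \frac{175733}{357100} = \frac{492895}{139105 \left(- \frac{1}{8031}\right) - \frac{8667}{248426}} + 175733 \cdot \frac{1}{357100} = \frac{492895}{- \frac{139105}{8031} - \frac{8667}{248426}} + \frac{175733}{357100} = \frac{492895}{- \frac{34626903407}{1995109206}} + \frac{175733}{357100} = 492895 \left(- \frac{1995109206}{34626903407}\right) + \frac{175733}{357100} = - \frac{983379352091370}{34626903407} + \frac{175733}{357100} = - \frac{351158681542211804669}{12365267206639700}$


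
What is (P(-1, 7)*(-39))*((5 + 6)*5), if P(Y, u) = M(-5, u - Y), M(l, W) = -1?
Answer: 2145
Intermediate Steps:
P(Y, u) = -1
(P(-1, 7)*(-39))*((5 + 6)*5) = (-1*(-39))*((5 + 6)*5) = 39*(11*5) = 39*55 = 2145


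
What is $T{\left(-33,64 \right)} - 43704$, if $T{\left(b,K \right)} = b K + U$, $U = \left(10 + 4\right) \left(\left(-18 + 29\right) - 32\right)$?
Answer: $-46110$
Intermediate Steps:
$U = -294$ ($U = 14 \left(11 - 32\right) = 14 \left(-21\right) = -294$)
$T{\left(b,K \right)} = -294 + K b$ ($T{\left(b,K \right)} = b K - 294 = K b - 294 = -294 + K b$)
$T{\left(-33,64 \right)} - 43704 = \left(-294 + 64 \left(-33\right)\right) - 43704 = \left(-294 - 2112\right) - 43704 = -2406 - 43704 = -46110$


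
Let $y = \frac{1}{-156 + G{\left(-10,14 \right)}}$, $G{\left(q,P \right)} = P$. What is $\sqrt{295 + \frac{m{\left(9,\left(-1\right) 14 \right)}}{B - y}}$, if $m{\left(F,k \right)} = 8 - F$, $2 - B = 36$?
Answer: $\frac{\sqrt{6874164489}}{4827} \approx 17.176$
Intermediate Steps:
$B = -34$ ($B = 2 - 36 = -34$)
$y = - \frac{1}{142}$ ($y = \frac{1}{-156 + 14} = \frac{1}{-142} = - \frac{1}{142} \approx -0.0070423$)
$\sqrt{295 + \frac{m{\left(9,\left(-1\right) 14 \right)}}{B - y}} = \sqrt{295 + \frac{8 - 9}{-34 - - \frac{1}{142}}} = \sqrt{295 + \frac{8 - 9}{-34 + \frac{1}{142}}} = \sqrt{295 - \frac{1}{- \frac{4827}{142}}} = \sqrt{295 - - \frac{142}{4827}} = \sqrt{295 + \frac{142}{4827}} = \sqrt{\frac{1424107}{4827}} = \frac{\sqrt{6874164489}}{4827}$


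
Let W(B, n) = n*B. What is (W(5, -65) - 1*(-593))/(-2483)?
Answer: -268/2483 ≈ -0.10793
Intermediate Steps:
W(B, n) = B*n
(W(5, -65) - 1*(-593))/(-2483) = (5*(-65) - 1*(-593))/(-2483) = (-325 + 593)*(-1/2483) = 268*(-1/2483) = -268/2483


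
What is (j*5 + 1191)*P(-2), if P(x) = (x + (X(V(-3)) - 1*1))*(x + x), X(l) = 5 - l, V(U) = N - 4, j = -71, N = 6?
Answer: 0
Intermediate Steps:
V(U) = 2 (V(U) = 6 - 4 = 2)
P(x) = 2*x*(2 + x) (P(x) = (x + ((5 - 1*2) - 1*1))*(x + x) = (x + ((5 - 2) - 1))*(2*x) = (x + (3 - 1))*(2*x) = (x + 2)*(2*x) = (2 + x)*(2*x) = 2*x*(2 + x))
(j*5 + 1191)*P(-2) = (-71*5 + 1191)*(2*(-2)*(2 - 2)) = (-355 + 1191)*(2*(-2)*0) = 836*0 = 0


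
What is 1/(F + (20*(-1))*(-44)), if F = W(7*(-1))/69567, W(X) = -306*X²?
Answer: 23189/20401322 ≈ 0.0011366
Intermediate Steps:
F = -4998/23189 (F = -306*(7*(-1))²/69567 = -306*(-7)²*(1/69567) = -306*49*(1/69567) = -14994*1/69567 = -4998/23189 ≈ -0.21553)
1/(F + (20*(-1))*(-44)) = 1/(-4998/23189 + (20*(-1))*(-44)) = 1/(-4998/23189 - 20*(-44)) = 1/(-4998/23189 + 880) = 1/(20401322/23189) = 23189/20401322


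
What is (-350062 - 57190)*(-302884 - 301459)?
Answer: 246119895436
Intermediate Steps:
(-350062 - 57190)*(-302884 - 301459) = -407252*(-604343) = 246119895436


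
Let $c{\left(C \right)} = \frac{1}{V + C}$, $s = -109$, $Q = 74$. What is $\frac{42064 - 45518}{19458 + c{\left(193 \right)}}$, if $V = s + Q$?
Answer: $- \frac{545732}{3074365} \approx -0.17751$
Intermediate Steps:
$V = -35$ ($V = -109 + 74 = -35$)
$c{\left(C \right)} = \frac{1}{-35 + C}$
$\frac{42064 - 45518}{19458 + c{\left(193 \right)}} = \frac{42064 - 45518}{19458 + \frac{1}{-35 + 193}} = - \frac{3454}{19458 + \frac{1}{158}} = - \frac{3454}{\frac{3074365}{158}} = \left(-3454\right) \frac{158}{3074365} = - \frac{545732}{3074365}$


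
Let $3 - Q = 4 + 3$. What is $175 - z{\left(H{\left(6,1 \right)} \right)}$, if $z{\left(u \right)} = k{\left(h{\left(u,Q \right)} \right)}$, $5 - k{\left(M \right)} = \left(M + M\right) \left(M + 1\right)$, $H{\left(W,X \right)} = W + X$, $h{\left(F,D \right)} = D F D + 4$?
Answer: $27314$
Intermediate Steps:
$Q = -4$ ($Q = 3 - \left(4 + 3\right) = 3 - 7 = -4$)
$h{\left(F,D \right)} = 4 + F D^{2}$ ($h{\left(F,D \right)} = F D^{2} + 4 = 4 + F D^{2}$)
$k{\left(M \right)} = 5 - 2 M \left(1 + M\right)$ ($k{\left(M \right)} = 5 - \left(M + M\right) \left(M + 1\right) = 5 - 2 M \left(1 + M\right)$)
$z{\left(u \right)} = -3 - 32 u - 2 \left(4 + 16 u\right)^{2}$ ($z{\left(u \right)} = 5 - 2 \left(4 + u \left(-4\right)^{2}\right) - 2 \left(4 + u \left(-4\right)^{2}\right)^{2} = 5 - 2 \left(4 + u 16\right) - 2 \left(4 + u 16\right)^{2} = 5 - 2 \left(4 + 16 u\right) - 2 \left(4 + 16 u\right)^{2} = 5 - \left(8 + 32 u\right) - 2 \left(4 + 16 u\right)^{2} = -3 - 32 u - 2 \left(4 + 16 u\right)^{2}$)
$175 - z{\left(H{\left(6,1 \right)} \right)} = 175 - \left(-35 - 512 \left(6 + 1\right)^{2} - 288 \left(6 + 1\right)\right) = 175 - \left(-35 - 512 \cdot 7^{2} - 2016\right) = 175 - \left(-35 - 25088 - 2016\right) = 175 - -27139 = 175 + 27139 = 27314$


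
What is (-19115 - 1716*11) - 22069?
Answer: -60060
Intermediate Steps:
(-19115 - 1716*11) - 22069 = (-19115 - 18876) - 22069 = -37991 - 22069 = -60060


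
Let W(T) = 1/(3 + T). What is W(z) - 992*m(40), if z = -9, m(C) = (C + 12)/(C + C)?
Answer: -19349/30 ≈ -644.97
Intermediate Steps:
m(C) = (12 + C)/(2*C) (m(C) = (12 + C)/((2*C)) = (12 + C)*(1/(2*C)) = (12 + C)/(2*C))
W(z) - 992*m(40) = 1/(3 - 9) - 496*(12 + 40)/40 = 1/(-6) - 496*52/40 = -1/6 - 992*13/20 = -1/6 - 3224/5 = -19349/30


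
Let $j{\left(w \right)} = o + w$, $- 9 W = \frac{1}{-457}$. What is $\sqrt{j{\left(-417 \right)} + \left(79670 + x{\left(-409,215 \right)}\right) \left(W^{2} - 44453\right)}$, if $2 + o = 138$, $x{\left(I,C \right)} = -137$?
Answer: $\frac{i \sqrt{6645434534809093}}{1371} \approx 59460.0 i$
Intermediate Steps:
$o = 136$ ($o = -2 + 138 = 136$)
$W = \frac{1}{4113}$ ($W = - \frac{1}{9 \left(-457\right)} = \left(- \frac{1}{9}\right) \left(- \frac{1}{457}\right) = \frac{1}{4113} \approx 0.00024313$)
$j{\left(w \right)} = 136 + w$
$\sqrt{j{\left(-417 \right)} + \left(79670 + x{\left(-409,215 \right)}\right) \left(W^{2} - 44453\right)} = \sqrt{\left(136 - 417\right) + \left(79670 - 137\right) \left(\left(\frac{1}{4113}\right)^{2} - 44453\right)} = \sqrt{-281 + 79533 \left(\frac{1}{16916769} - 44453\right)} = \sqrt{-281 + 79533 \left(- \frac{752001132356}{16916769}\right)} = \sqrt{-281 - \frac{6645434006629972}{1879641}} = \sqrt{- \frac{6645434534809093}{1879641}} = \frac{i \sqrt{6645434534809093}}{1371}$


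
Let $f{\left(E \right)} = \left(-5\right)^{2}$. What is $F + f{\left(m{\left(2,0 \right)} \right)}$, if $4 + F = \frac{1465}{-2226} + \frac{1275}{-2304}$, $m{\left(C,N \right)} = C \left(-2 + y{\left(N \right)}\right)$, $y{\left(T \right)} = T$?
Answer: $\frac{1879431}{94976} \approx 19.788$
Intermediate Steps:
$m{\left(C,N \right)} = C \left(-2 + N\right)$
$f{\left(E \right)} = 25$
$F = - \frac{494969}{94976}$ ($F = -4 + \left(\frac{1465}{-2226} + \frac{1275}{-2304}\right) = -4 + \left(1465 \left(- \frac{1}{2226}\right) + 1275 \left(- \frac{1}{2304}\right)\right) = -4 - \frac{115065}{94976} = - \frac{494969}{94976} \approx -5.2115$)
$F + f{\left(m{\left(2,0 \right)} \right)} = - \frac{494969}{94976} + 25 = \frac{1879431}{94976}$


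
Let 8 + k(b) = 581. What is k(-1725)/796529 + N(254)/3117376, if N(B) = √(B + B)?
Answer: 573/796529 + √127/1558688 ≈ 0.00072660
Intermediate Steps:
k(b) = 573 (k(b) = -8 + 581 = 573)
N(B) = √2*√B (N(B) = √(2*B) = √2*√B)
k(-1725)/796529 + N(254)/3117376 = 573/796529 + (√2*√254)/3117376 = 573*(1/796529) + (2*√127)*(1/3117376) = 573/796529 + √127/1558688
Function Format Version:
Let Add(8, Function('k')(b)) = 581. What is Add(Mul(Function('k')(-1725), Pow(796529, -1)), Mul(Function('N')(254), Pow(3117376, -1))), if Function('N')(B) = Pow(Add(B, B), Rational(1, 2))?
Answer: Add(Rational(573, 796529), Mul(Rational(1, 1558688), Pow(127, Rational(1, 2)))) ≈ 0.00072660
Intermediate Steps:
Function('k')(b) = 573 (Function('k')(b) = Add(-8, 581) = 573)
Function('N')(B) = Mul(Pow(2, Rational(1, 2)), Pow(B, Rational(1, 2))) (Function('N')(B) = Pow(Mul(2, B), Rational(1, 2)) = Mul(Pow(2, Rational(1, 2)), Pow(B, Rational(1, 2))))
Add(Mul(Function('k')(-1725), Pow(796529, -1)), Mul(Function('N')(254), Pow(3117376, -1))) = Add(Mul(573, Pow(796529, -1)), Mul(Mul(Pow(2, Rational(1, 2)), Pow(254, Rational(1, 2))), Pow(3117376, -1))) = Add(Mul(573, Rational(1, 796529)), Mul(Mul(2, Pow(127, Rational(1, 2))), Rational(1, 3117376))) = Add(Rational(573, 796529), Mul(Rational(1, 1558688), Pow(127, Rational(1, 2))))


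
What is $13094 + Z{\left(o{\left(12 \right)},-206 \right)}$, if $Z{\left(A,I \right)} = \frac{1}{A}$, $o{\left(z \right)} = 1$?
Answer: $13095$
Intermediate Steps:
$13094 + Z{\left(o{\left(12 \right)},-206 \right)} = 13094 + 1^{-1} = 13094 + 1 = 13095$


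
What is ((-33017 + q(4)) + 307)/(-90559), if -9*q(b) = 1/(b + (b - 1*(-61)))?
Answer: 20312911/56237139 ≈ 0.36120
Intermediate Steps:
q(b) = -1/(9*(61 + 2*b)) (q(b) = -1/(9*(b + (b - 1*(-61)))) = -1/(9*(b + (b + 61))) = -1/(9*(b + (61 + b))) = -1/(9*(61 + 2*b)))
((-33017 + q(4)) + 307)/(-90559) = ((-33017 - 1/(549 + 18*4)) + 307)/(-90559) = ((-33017 - 1/(549 + 72)) + 307)*(-1/90559) = ((-33017 - 1/621) + 307)*(-1/90559) = (-20503558/621 + 307)*(-1/90559) = -20312911/621*(-1/90559) = 20312911/56237139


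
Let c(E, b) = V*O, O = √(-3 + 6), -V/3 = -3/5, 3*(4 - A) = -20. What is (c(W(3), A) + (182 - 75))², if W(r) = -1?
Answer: 286468/25 + 1926*√3/5 ≈ 12126.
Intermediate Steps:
A = 32/3 (A = 4 - ⅓*(-20) = 4 + 20/3 = 32/3 ≈ 10.667)
V = 9/5 (V = -(-9)/5 = -3*(-⅗) = 9/5 ≈ 1.8000)
O = √3 ≈ 1.7320
c(E, b) = 9*√3/5
(c(W(3), A) + (182 - 75))² = (9*√3/5 + (182 - 75))² = (9*√3/5 + 107)² = (107 + 9*√3/5)²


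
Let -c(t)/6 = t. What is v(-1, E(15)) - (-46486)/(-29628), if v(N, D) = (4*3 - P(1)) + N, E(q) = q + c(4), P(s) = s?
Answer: 124897/14814 ≈ 8.4310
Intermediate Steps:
c(t) = -6*t
E(q) = -24 + q (E(q) = q - 6*4 = q - 24 = -24 + q)
v(N, D) = 11 + N (v(N, D) = (4*3 - 1*1) + N = (12 - 1) + N = 11 + N)
v(-1, E(15)) - (-46486)/(-29628) = (11 - 1) - (-46486)/(-29628) = 10 - (-46486)*(-1)/29628 = 10 - 1*23243/14814 = 10 - 23243/14814 = 124897/14814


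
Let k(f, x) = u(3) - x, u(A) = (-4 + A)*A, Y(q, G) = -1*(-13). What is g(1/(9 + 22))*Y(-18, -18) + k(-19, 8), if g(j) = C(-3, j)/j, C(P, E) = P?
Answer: -1220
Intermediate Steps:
Y(q, G) = 13
u(A) = A*(-4 + A)
k(f, x) = -3 - x (k(f, x) = 3*(-4 + 3) - x = 3*(-1) - x = -3 - x)
g(j) = -3/j
g(1/(9 + 22))*Y(-18, -18) + k(-19, 8) = -3/(1/(9 + 22))*13 + (-3 - 1*8) = -3/(1/31)*13 + (-3 - 8) = -3/1/31*13 - 11 = -3*31*13 - 11 = -93*13 - 11 = -1209 - 11 = -1220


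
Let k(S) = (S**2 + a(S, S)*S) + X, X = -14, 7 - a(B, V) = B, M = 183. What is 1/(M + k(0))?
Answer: 1/169 ≈ 0.0059172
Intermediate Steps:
a(B, V) = 7 - B
k(S) = -14 + S**2 + S*(7 - S) (k(S) = (S**2 + (7 - S)*S) - 14 = (S**2 + S*(7 - S)) - 14 = -14 + S**2 + S*(7 - S))
1/(M + k(0)) = 1/(183 + (-14 + 7*0)) = 1/(183 + (-14 + 0)) = 1/(183 - 14) = 1/169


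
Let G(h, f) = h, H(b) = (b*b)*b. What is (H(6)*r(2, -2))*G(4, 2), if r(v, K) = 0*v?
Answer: 0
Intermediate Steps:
r(v, K) = 0
H(b) = b**3 (H(b) = b**2*b = b**3)
(H(6)*r(2, -2))*G(4, 2) = (6**3*0)*4 = (216*0)*4 = 0*4 = 0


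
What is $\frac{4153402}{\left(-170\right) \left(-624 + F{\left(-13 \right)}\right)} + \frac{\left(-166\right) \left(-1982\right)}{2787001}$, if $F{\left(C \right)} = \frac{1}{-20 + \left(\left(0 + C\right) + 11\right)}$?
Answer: $\frac{127714836290002}{3252332621965} \approx 39.269$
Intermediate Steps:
$F{\left(C \right)} = \frac{1}{-9 + C}$ ($F{\left(C \right)} = \frac{1}{-20 + \left(C + 11\right)} = \frac{1}{-20 + \left(11 + C\right)} = \frac{1}{-9 + C}$)
$\frac{4153402}{\left(-170\right) \left(-624 + F{\left(-13 \right)}\right)} + \frac{\left(-166\right) \left(-1982\right)}{2787001} = \frac{4153402}{\left(-170\right) \left(-624 + \frac{1}{-9 - 13}\right)} + \frac{\left(-166\right) \left(-1982\right)}{2787001} = \frac{4153402}{\left(-170\right) \left(-624 + \frac{1}{-22}\right)} + 329012 \cdot \frac{1}{2787001} = \frac{4153402}{\left(-170\right) \left(-624 - \frac{1}{22}\right)} + \frac{329012}{2787001} = \frac{4153402}{\left(-170\right) \left(- \frac{13729}{22}\right)} + \frac{329012}{2787001} = \frac{4153402}{\frac{1166965}{11}} + \frac{329012}{2787001} = 4153402 \cdot \frac{11}{1166965} + \frac{329012}{2787001} = \frac{45687422}{1166965} + \frac{329012}{2787001} = \frac{127714836290002}{3252332621965}$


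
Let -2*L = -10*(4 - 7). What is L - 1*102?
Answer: -117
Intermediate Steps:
L = -15 (L = -(-5)*(4 - 7) = -(-5)*(-3) = -½*30 = -15)
L - 1*102 = -15 - 1*102 = -15 - 102 = -117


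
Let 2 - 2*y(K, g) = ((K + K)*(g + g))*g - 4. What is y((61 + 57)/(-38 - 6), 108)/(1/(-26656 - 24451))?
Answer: -35172297363/11 ≈ -3.1975e+9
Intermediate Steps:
y(K, g) = 3 - 2*K*g² (y(K, g) = 1 - (((K + K)*(g + g))*g - 4)/2 = 1 - (((2*K)*(2*g))*g - 4)/2 = 1 - ((4*K*g)*g - 4)/2 = 1 - (4*K*g² - 4)/2 = 1 - (-4 + 4*K*g²)/2 = 1 + (2 - 2*K*g²) = 3 - 2*K*g²)
y((61 + 57)/(-38 - 6), 108)/(1/(-26656 - 24451)) = (3 - 2*(61 + 57)/(-38 - 6)*108²)/(1/(-26656 - 24451)) = (3 - 2*118/(-44)*11664)/(1/(-51107)) = (3 - 2*118*(-1/44)*11664)/(-1/51107) = (3 - 2*(-59/22)*11664)*(-51107) = (3 + 688176/11)*(-51107) = (688209/11)*(-51107) = -35172297363/11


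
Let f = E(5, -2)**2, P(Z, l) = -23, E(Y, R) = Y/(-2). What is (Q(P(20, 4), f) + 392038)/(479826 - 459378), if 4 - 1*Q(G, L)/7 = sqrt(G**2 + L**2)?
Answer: 196033/10224 - 7*sqrt(9089)/81792 ≈ 19.166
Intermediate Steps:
E(Y, R) = -Y/2 (E(Y, R) = Y*(-1/2) = -Y/2)
f = 25/4 (f = (-1/2*5)**2 = (-5/2)**2 = 25/4 ≈ 6.2500)
Q(G, L) = 28 - 7*sqrt(G**2 + L**2)
(Q(P(20, 4), f) + 392038)/(479826 - 459378) = ((28 - 7*sqrt((-23)**2 + (25/4)**2)) + 392038)/(479826 - 459378) = ((28 - 7*sqrt(529 + 625/16)) + 392038)/20448 = ((28 - 7*sqrt(9089)/4) + 392038)*(1/20448) = (392066 - 7*sqrt(9089)/4)*(1/20448) = 196033/10224 - 7*sqrt(9089)/81792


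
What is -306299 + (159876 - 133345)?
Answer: -279768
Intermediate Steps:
-306299 + (159876 - 133345) = -306299 + 26531 = -279768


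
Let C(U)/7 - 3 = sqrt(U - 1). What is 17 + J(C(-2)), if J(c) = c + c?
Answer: 59 + 14*I*sqrt(3) ≈ 59.0 + 24.249*I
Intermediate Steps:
C(U) = 21 + 7*sqrt(-1 + U) (C(U) = 21 + 7*sqrt(U - 1) = 21 + 7*sqrt(-1 + U))
J(c) = 2*c
17 + J(C(-2)) = 17 + 2*(21 + 7*sqrt(-1 - 2)) = 17 + 2*(21 + 7*sqrt(-3)) = 17 + 2*(21 + 7*(I*sqrt(3))) = 17 + 2*(21 + 7*I*sqrt(3)) = 17 + (42 + 14*I*sqrt(3)) = 59 + 14*I*sqrt(3)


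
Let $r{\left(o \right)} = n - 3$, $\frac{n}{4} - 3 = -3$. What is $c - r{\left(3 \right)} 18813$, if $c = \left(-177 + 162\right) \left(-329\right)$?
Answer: $61374$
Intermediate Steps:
$n = 0$ ($n = 12 + 4 \left(-3\right) = 12 - 12 = 0$)
$r{\left(o \right)} = -3$ ($r{\left(o \right)} = 0 - 3 = -3$)
$c = 4935$ ($c = \left(-15\right) \left(-329\right) = 4935$)
$c - r{\left(3 \right)} 18813 = 4935 - \left(-3\right) 18813 = 4935 - -56439 = 4935 + 56439 = 61374$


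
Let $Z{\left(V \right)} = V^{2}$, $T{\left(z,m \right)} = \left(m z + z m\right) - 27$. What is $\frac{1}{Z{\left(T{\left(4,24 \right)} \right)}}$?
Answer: $\frac{1}{27225} \approx 3.6731 \cdot 10^{-5}$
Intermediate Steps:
$T{\left(z,m \right)} = -27 + 2 m z$ ($T{\left(z,m \right)} = \left(m z + m z\right) - 27 = 2 m z - 27 = -27 + 2 m z$)
$\frac{1}{Z{\left(T{\left(4,24 \right)} \right)}} = \frac{1}{\left(-27 + 2 \cdot 24 \cdot 4\right)^{2}} = \frac{1}{\left(-27 + 192\right)^{2}} = \frac{1}{165^{2}} = \frac{1}{27225}$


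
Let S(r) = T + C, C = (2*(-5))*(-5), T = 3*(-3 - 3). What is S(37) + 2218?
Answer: 2250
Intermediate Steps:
T = -18 (T = 3*(-6) = -18)
C = 50 (C = -10*(-5) = 50)
S(r) = 32 (S(r) = -18 + 50 = 32)
S(37) + 2218 = 32 + 2218 = 2250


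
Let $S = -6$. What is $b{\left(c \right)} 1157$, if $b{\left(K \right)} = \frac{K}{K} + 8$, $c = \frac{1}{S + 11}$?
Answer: $10413$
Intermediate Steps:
$c = \frac{1}{5}$ ($c = \frac{1}{-6 + 11} = \frac{1}{5} \approx 0.2$)
$b{\left(K \right)} = 9$ ($b{\left(K \right)} = 1 + 8 = 9$)
$b{\left(c \right)} 1157 = 9 \cdot 1157 = 10413$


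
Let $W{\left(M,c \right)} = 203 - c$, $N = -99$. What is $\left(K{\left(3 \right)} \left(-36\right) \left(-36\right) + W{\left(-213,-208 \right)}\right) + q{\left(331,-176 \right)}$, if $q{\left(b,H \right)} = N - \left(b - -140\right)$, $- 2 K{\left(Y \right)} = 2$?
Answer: $-1455$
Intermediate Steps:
$K{\left(Y \right)} = -1$ ($K{\left(Y \right)} = \left(- \frac{1}{2}\right) 2 = -1$)
$q{\left(b,H \right)} = -239 - b$ ($q{\left(b,H \right)} = -99 - \left(b - -140\right) = -99 - \left(b + 140\right) = -99 - \left(140 + b\right) = -239 - b$)
$\left(K{\left(3 \right)} \left(-36\right) \left(-36\right) + W{\left(-213,-208 \right)}\right) + q{\left(331,-176 \right)} = \left(\left(-1\right) \left(-36\right) \left(-36\right) + \left(203 - -208\right)\right) - 570 = \left(36 \left(-36\right) + \left(203 + 208\right)\right) - 570 = \left(-1296 + 411\right) - 570 = -885 - 570 = -1455$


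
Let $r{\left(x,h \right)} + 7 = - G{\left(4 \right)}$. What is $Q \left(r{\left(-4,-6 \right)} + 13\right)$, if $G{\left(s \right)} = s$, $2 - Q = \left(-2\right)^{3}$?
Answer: $20$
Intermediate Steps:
$Q = 10$ ($Q = 2 - \left(-2\right)^{3} = 2 - -8 = 2 + 8 = 10$)
$r{\left(x,h \right)} = -11$ ($r{\left(x,h \right)} = -7 - 4 = -11$)
$Q \left(r{\left(-4,-6 \right)} + 13\right) = 10 \left(-11 + 13\right) = 10 \cdot 2 = 20$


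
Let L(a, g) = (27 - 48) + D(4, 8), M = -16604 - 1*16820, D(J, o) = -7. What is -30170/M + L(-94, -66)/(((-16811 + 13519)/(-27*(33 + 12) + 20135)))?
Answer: 2225752235/13753976 ≈ 161.83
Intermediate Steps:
M = -33424 (M = -16604 - 16820 = -33424)
L(a, g) = -28 (L(a, g) = (27 - 48) - 7 = -21 - 7 = -28)
-30170/M + L(-94, -66)/(((-16811 + 13519)/(-27*(33 + 12) + 20135))) = -30170/(-33424) - 28*(-27*(33 + 12) + 20135)/(-16811 + 13519) = -30170*(-1/33424) - 28/((-3292/(-27*45 + 20135))) = 15085/16712 - 28/((-3292/(-1215 + 20135))) = 15085/16712 - 28/((-3292/18920)) = 15085/16712 - 28/((-3292*1/18920)) = 15085/16712 - 28/(-823/4730) = 15085/16712 - 28*(-4730/823) = 15085/16712 + 132440/823 = 2225752235/13753976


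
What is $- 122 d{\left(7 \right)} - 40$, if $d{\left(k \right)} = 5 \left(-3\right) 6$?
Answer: $10940$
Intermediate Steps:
$d{\left(k \right)} = -90$ ($d{\left(k \right)} = \left(-15\right) 6 = -90$)
$- 122 d{\left(7 \right)} - 40 = \left(-122\right) \left(-90\right) - 40 = 10980 - 40 = 10940$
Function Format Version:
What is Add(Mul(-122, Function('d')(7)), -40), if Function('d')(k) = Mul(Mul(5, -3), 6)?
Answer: 10940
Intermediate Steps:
Function('d')(k) = -90 (Function('d')(k) = Mul(-15, 6) = -90)
Add(Mul(-122, Function('d')(7)), -40) = Add(Mul(-122, -90), -40) = Add(10980, -40) = 10940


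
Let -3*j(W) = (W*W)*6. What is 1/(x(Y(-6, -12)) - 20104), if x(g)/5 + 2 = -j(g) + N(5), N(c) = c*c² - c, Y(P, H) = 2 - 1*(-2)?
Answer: -1/19354 ≈ -5.1669e-5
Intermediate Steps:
Y(P, H) = 4 (Y(P, H) = 2 + 2 = 4)
N(c) = c³ - c
j(W) = -2*W² (j(W) = -W*W*6/3 = -W²*6/3 = -2*W²)
x(g) = 590 + 10*g² (x(g) = -10 + 5*(-(-2)*g² + (5³ - 1*5)) = -10 + 5*(2*g² + (125 - 5)) = -10 + 5*(2*g² + 120) = -10 + 5*(120 + 2*g²) = -10 + (600 + 10*g²) = 590 + 10*g²)
1/(x(Y(-6, -12)) - 20104) = 1/((590 + 10*4²) - 20104) = 1/((590 + 10*16) - 20104) = 1/((590 + 160) - 20104) = 1/(750 - 20104) = 1/(-19354) = -1/19354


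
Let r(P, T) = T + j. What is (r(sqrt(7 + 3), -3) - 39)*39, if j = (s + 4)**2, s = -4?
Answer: -1638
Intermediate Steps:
j = 0 (j = (-4 + 4)**2 = 0**2 = 0)
r(P, T) = T (r(P, T) = T + 0 = T)
(r(sqrt(7 + 3), -3) - 39)*39 = (-3 - 39)*39 = -42*39 = -1638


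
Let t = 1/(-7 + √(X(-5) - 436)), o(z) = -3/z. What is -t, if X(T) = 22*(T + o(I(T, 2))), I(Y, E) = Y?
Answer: 35/2909 + 6*I*√370/2909 ≈ 0.012032 + 0.039674*I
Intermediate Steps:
X(T) = -66/T + 22*T (X(T) = 22*(T - 3/T) = -66/T + 22*T)
t = 1/(-7 + 6*I*√370/5) (t = 1/(-7 + √((-66/(-5) + 22*(-5)) - 436)) = 1/(-7 + √((-66*(-⅕) - 110) - 436)) = 1/(-7 + √((66/5 - 110) - 436)) = 1/(-7 + √(-484/5 - 436)) = 1/(-7 + √(-2664/5)) = 1/(-7 + 6*I*√370/5) ≈ -0.012032 - 0.039674*I)
-t = -(-35/2909 - 6*I*√370/2909) = 35/2909 + 6*I*√370/2909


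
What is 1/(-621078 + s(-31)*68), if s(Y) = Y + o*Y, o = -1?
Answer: -1/621078 ≈ -1.6101e-6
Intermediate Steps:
s(Y) = 0 (s(Y) = Y - Y = 0)
1/(-621078 + s(-31)*68) = 1/(-621078 + 0*68) = 1/(-621078 + 0) = 1/(-621078) = -1/621078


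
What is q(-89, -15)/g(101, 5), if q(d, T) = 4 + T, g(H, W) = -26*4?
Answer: 11/104 ≈ 0.10577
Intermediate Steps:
g(H, W) = -104
q(-89, -15)/g(101, 5) = (4 - 15)/(-104) = -11*(-1/104) = 11/104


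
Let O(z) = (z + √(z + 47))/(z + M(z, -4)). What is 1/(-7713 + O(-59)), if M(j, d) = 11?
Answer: -17767920/137022127237 + 96*I*√3/137022127237 ≈ -0.00012967 + 1.2135e-9*I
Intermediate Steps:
O(z) = (z + √(47 + z))/(11 + z) (O(z) = (z + √(z + 47))/(z + 11) = (z + √(47 + z))/(11 + z))
1/(-7713 + O(-59)) = 1/(-7713 + (-59 + √(47 - 59))/(11 - 59)) = 1/(-7713 + (-59 + √(-12))/(-48)) = 1/(-7713 - (-59 + 2*I*√3)/48) = 1/(-7713 + (59/48 - I*√3/24)) = 1/(-370165/48 - I*√3/24)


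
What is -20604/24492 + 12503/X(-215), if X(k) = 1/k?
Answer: -5486505662/2041 ≈ -2.6881e+6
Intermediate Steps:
-20604/24492 + 12503/X(-215) = -20604/24492 + 12503/(1/(-215)) = -20604*1/24492 + 12503/(-1/215) = -1717/2041 + 12503*(-215) = -1717/2041 - 2688145 = -5486505662/2041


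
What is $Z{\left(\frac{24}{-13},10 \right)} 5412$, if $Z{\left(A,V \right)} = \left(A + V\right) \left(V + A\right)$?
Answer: $\frac{60809232}{169} \approx 3.5982 \cdot 10^{5}$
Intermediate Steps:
$Z{\left(A,V \right)} = \left(A + V\right)^{2}$ ($Z{\left(A,V \right)} = \left(A + V\right) \left(A + V\right) = \left(A + V\right)^{2}$)
$Z{\left(\frac{24}{-13},10 \right)} 5412 = \left(\frac{24}{-13} + 10\right)^{2} \cdot 5412 = \left(24 \left(- \frac{1}{13}\right) + 10\right)^{2} \cdot 5412 = \left(- \frac{24}{13} + 10\right)^{2} \cdot 5412 = \left(\frac{106}{13}\right)^{2} \cdot 5412 = \frac{11236}{169} \cdot 5412 = \frac{60809232}{169}$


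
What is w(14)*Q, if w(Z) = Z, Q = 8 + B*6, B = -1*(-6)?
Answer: 616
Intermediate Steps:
B = 6
Q = 44 (Q = 8 + 6*6 = 8 + 36 = 44)
w(14)*Q = 14*44 = 616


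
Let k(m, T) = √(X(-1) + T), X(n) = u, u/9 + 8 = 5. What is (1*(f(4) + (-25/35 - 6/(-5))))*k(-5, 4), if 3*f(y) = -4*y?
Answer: -509*I*√23/105 ≈ -23.248*I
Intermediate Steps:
u = -27 (u = -72 + 9*5 = -72 + 45 = -27)
X(n) = -27
f(y) = -4*y/3 (f(y) = (-4*y)/3 = -4*y/3)
k(m, T) = √(-27 + T)
(1*(f(4) + (-25/35 - 6/(-5))))*k(-5, 4) = (1*(-4/3*4 + (-25/35 - 6/(-5))))*√(-27 + 4) = (1*(-16/3 + (-25*1/35 - 6*(-⅕))))*√(-23) = (1*(-16/3 + (-5/7 + 6/5)))*(I*√23) = (1*(-16/3 + 17/35))*(I*√23) = (1*(-509/105))*(I*√23) = -509*I*√23/105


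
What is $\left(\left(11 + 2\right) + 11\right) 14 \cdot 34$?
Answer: $11424$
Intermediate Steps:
$\left(\left(11 + 2\right) + 11\right) 14 \cdot 34 = \left(13 + 11\right) 14 \cdot 34 = 24 \cdot 14 \cdot 34 = 336 \cdot 34 = 11424$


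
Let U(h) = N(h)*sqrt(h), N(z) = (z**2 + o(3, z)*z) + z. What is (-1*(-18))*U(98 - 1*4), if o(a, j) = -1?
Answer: 159048*sqrt(94) ≈ 1.5420e+6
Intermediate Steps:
N(z) = z**2 (N(z) = (z**2 - z) + z = z**2)
U(h) = h**(5/2) (U(h) = h**2*sqrt(h) = h**(5/2))
(-1*(-18))*U(98 - 1*4) = (-1*(-18))*(98 - 1*4)**(5/2) = 18*(98 - 4)**(5/2) = 18*94**(5/2) = 18*(8836*sqrt(94)) = 159048*sqrt(94)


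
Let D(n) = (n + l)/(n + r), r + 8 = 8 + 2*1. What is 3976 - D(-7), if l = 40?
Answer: 19913/5 ≈ 3982.6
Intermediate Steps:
r = 2 (r = -8 + (8 + 2*1) = -8 + (8 + 2) = -8 + 10 = 2)
D(n) = (40 + n)/(2 + n) (D(n) = (n + 40)/(n + 2) = (40 + n)/(2 + n))
3976 - D(-7) = 3976 - (40 - 7)/(2 - 7) = 3976 - 33/(-5) = 3976 - (-1)*33/5 = 3976 - 1*(-33/5) = 3976 + 33/5 = 19913/5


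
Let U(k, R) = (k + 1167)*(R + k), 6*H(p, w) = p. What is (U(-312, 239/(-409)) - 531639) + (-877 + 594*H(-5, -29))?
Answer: -327310684/409 ≈ -8.0027e+5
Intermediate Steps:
H(p, w) = p/6
U(k, R) = (1167 + k)*(R + k)
(U(-312, 239/(-409)) - 531639) + (-877 + 594*H(-5, -29)) = (((-312)² + 1167*(239/(-409)) + 1167*(-312) + (239/(-409))*(-312)) - 531639) + (-877 + 594*((⅙)*(-5))) = ((97344 + 1167*(239*(-1/409)) - 364104 + (239*(-1/409))*(-312)) - 531639) + (-877 + 594*(-⅚)) = ((97344 + 1167*(-239/409) - 364104 - 239/409*(-312)) - 531639) + (-877 - 495) = ((97344 - 278913/409 - 364104 + 74568/409) - 531639) - 1372 = (-109309185/409 - 531639) - 1372 = -326749536/409 - 1372 = -327310684/409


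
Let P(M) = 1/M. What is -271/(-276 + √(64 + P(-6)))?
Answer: 448776/456673 + 271*√2298/456673 ≈ 1.0112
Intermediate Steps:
-271/(-276 + √(64 + P(-6))) = -271/(-276 + √(64 + 1/(-6))) = -271/(-276 + √(64 - ⅙)) = -271/(-276 + √(383/6)) = -271/(-276 + √2298/6)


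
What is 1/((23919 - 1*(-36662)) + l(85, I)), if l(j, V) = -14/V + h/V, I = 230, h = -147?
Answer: 10/605803 ≈ 1.6507e-5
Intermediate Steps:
l(j, V) = -161/V (l(j, V) = -14/V - 147/V = -161/V)
1/((23919 - 1*(-36662)) + l(85, I)) = 1/((23919 - 1*(-36662)) - 161/230) = 1/((23919 + 36662) - 161*1/230) = 1/(60581 - 7/10) = 1/(605803/10) = 10/605803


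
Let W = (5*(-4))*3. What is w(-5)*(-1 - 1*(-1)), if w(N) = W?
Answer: 0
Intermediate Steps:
W = -60 (W = -20*3 = -60)
w(N) = -60
w(-5)*(-1 - 1*(-1)) = -60*(-1 - 1*(-1)) = -60*(-1 + 1) = -60*0 = 0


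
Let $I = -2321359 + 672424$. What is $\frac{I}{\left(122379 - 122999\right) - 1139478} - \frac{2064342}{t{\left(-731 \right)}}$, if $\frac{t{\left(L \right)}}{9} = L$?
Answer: $\frac{788133509627}{2500234914} \approx 315.22$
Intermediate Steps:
$t{\left(L \right)} = 9 L$
$I = -1648935$
$\frac{I}{\left(122379 - 122999\right) - 1139478} - \frac{2064342}{t{\left(-731 \right)}} = - \frac{1648935}{\left(122379 - 122999\right) - 1139478} - \frac{2064342}{9 \left(-731\right)} = - \frac{1648935}{-620 - 1139478} - \frac{2064342}{-6579} = - \frac{1648935}{-1140098} - - \frac{688114}{2193} = \left(-1648935\right) \left(- \frac{1}{1140098}\right) + \frac{688114}{2193} = \frac{1648935}{1140098} + \frac{688114}{2193} = \frac{788133509627}{2500234914}$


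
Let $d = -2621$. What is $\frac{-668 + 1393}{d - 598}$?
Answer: $- \frac{25}{111} \approx -0.22523$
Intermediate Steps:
$\frac{-668 + 1393}{d - 598} = \frac{-668 + 1393}{-2621 - 598} = \frac{725}{-3219} = 725 \left(- \frac{1}{3219}\right) = - \frac{25}{111}$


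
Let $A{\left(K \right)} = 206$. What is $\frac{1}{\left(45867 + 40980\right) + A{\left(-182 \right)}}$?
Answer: $\frac{1}{87053} \approx 1.1487 \cdot 10^{-5}$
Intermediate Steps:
$\frac{1}{\left(45867 + 40980\right) + A{\left(-182 \right)}} = \frac{1}{\left(45867 + 40980\right) + 206} = \frac{1}{86847 + 206} = \frac{1}{87053}$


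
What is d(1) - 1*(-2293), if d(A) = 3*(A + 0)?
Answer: 2296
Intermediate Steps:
d(A) = 3*A
d(1) - 1*(-2293) = 3*1 - 1*(-2293) = 3 + 2293 = 2296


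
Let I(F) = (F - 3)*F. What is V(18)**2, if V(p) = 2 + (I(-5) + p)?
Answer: 3600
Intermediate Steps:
I(F) = F*(-3 + F) (I(F) = (-3 + F)*F = F*(-3 + F))
V(p) = 42 + p (V(p) = 2 + (-5*(-3 - 5) + p) = 2 + (-5*(-8) + p) = 2 + (40 + p) = 42 + p)
V(18)**2 = (42 + 18)**2 = 60**2 = 3600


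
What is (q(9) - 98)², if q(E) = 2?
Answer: 9216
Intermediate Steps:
(q(9) - 98)² = (2 - 98)² = (-96)² = 9216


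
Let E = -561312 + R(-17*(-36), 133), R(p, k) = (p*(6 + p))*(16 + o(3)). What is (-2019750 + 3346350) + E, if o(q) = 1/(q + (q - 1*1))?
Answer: 34461936/5 ≈ 6.8924e+6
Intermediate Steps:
o(q) = 1/(-1 + 2*q) (o(q) = 1/(q + (q - 1)) = 1/(q + (-1 + q)) = 1/(-1 + 2*q))
R(p, k) = 81*p*(6 + p)/5 (R(p, k) = (p*(6 + p))*(16 + 1/(-1 + 2*3)) = (p*(6 + p))*(16 + 1/(-1 + 6)) = (p*(6 + p))*(16 + 1/5) = (p*(6 + p))*(16 + ⅕) = (p*(6 + p))*(81/5) = 81*p*(6 + p)/5)
E = 27828936/5 (E = -561312 + 81*(-17*(-36))*(6 - 17*(-36))/5 = -561312 + (81/5)*612*(6 + 612) = -561312 + (81/5)*612*618 = -561312 + 30635496/5 = 27828936/5 ≈ 5.5658e+6)
(-2019750 + 3346350) + E = (-2019750 + 3346350) + 27828936/5 = 1326600 + 27828936/5 = 34461936/5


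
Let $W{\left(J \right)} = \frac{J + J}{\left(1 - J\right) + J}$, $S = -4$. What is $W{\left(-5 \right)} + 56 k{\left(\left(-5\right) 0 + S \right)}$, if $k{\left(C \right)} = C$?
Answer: $-234$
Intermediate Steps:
$W{\left(J \right)} = 2 J$ ($W{\left(J \right)} = \frac{2 J}{1} = 2 J 1 = 2 J$)
$W{\left(-5 \right)} + 56 k{\left(\left(-5\right) 0 + S \right)} = 2 \left(-5\right) + 56 \left(\left(-5\right) 0 - 4\right) = -10 + 56 \left(0 - 4\right) = -10 + 56 \left(-4\right) = -10 - 224 = -234$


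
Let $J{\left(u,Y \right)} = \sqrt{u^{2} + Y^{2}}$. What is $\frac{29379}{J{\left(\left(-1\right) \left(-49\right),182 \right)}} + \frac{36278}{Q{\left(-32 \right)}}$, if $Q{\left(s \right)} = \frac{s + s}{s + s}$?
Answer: $36278 + \frac{4197 \sqrt{29}}{145} \approx 36434.0$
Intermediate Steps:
$J{\left(u,Y \right)} = \sqrt{Y^{2} + u^{2}}$
$Q{\left(s \right)} = 1$ ($Q{\left(s \right)} = \frac{2 s}{2 s} = 2 s \frac{1}{2 s} = 1$)
$\frac{29379}{J{\left(\left(-1\right) \left(-49\right),182 \right)}} + \frac{36278}{Q{\left(-32 \right)}} = \frac{29379}{\sqrt{182^{2} + \left(\left(-1\right) \left(-49\right)\right)^{2}}} + \frac{36278}{1} = \frac{29379}{\sqrt{33124 + 49^{2}}} + 36278 \cdot 1 = \frac{29379}{\sqrt{33124 + 2401}} + 36278 = \frac{29379}{\sqrt{35525}} + 36278 = \frac{29379}{35 \sqrt{29}} + 36278 = 29379 \frac{\sqrt{29}}{1015} + 36278 = \frac{4197 \sqrt{29}}{145} + 36278 = 36278 + \frac{4197 \sqrt{29}}{145}$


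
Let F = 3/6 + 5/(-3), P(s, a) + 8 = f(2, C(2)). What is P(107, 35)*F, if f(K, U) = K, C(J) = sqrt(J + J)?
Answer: 7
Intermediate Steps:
C(J) = sqrt(2)*sqrt(J) (C(J) = sqrt(2*J) = sqrt(2)*sqrt(J))
P(s, a) = -6 (P(s, a) = -8 + 2 = -6)
F = -7/6 (F = 3*(1/6) + 5*(-1/3) = 1/2 - 5/3 = -7/6 ≈ -1.1667)
P(107, 35)*F = -6*(-7/6) = 7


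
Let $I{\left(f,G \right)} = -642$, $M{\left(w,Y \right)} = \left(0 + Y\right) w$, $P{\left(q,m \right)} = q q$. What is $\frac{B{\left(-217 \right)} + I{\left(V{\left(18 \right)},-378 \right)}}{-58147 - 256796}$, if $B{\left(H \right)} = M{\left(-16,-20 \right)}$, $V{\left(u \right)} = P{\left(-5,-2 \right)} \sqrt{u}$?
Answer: $\frac{322}{314943} \approx 0.0010224$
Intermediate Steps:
$P{\left(q,m \right)} = q^{2}$
$V{\left(u \right)} = 25 \sqrt{u}$ ($V{\left(u \right)} = \left(-5\right)^{2} \sqrt{u} = 25 \sqrt{u}$)
$M{\left(w,Y \right)} = Y w$
$B{\left(H \right)} = 320$ ($B{\left(H \right)} = \left(-20\right) \left(-16\right) = 320$)
$\frac{B{\left(-217 \right)} + I{\left(V{\left(18 \right)},-378 \right)}}{-58147 - 256796} = \frac{320 - 642}{-58147 - 256796} = - \frac{322}{-314943} = \left(-322\right) \left(- \frac{1}{314943}\right) = \frac{322}{314943}$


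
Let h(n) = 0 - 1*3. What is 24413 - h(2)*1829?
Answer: 29900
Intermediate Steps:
h(n) = -3 (h(n) = 0 - 3 = -3)
24413 - h(2)*1829 = 24413 - (-3)*1829 = 24413 - 1*(-5487) = 24413 + 5487 = 29900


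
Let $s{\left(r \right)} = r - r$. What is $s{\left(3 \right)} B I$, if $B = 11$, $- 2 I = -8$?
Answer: $0$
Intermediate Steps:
$I = 4$ ($I = \left(- \frac{1}{2}\right) \left(-8\right) = 4$)
$s{\left(r \right)} = 0$
$s{\left(3 \right)} B I = 0 \cdot 11 \cdot 4 = 0 \cdot 4 = 0$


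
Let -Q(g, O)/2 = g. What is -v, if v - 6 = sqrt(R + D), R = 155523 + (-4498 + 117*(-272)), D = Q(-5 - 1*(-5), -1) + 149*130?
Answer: -6 - sqrt(138571) ≈ -378.25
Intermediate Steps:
Q(g, O) = -2*g
D = 19370 (D = -2*(-5 - 1*(-5)) + 149*130 = -2*(-5 + 5) + 19370 = -2*0 + 19370 = 0 + 19370 = 19370)
R = 119201 (R = 155523 + (-4498 - 31824) = 155523 - 36322 = 119201)
v = 6 + sqrt(138571) (v = 6 + sqrt(119201 + 19370) = 6 + sqrt(138571) ≈ 378.25)
-v = -(6 + sqrt(138571)) = -6 - sqrt(138571)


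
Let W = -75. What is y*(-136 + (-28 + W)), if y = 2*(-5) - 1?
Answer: 2629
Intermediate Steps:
y = -11 (y = -10 - 1 = -11)
y*(-136 + (-28 + W)) = -11*(-136 + (-28 - 75)) = -11*(-136 - 103) = -11*(-239) = 2629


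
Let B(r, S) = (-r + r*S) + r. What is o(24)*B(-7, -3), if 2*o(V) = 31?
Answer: 651/2 ≈ 325.50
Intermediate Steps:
B(r, S) = S*r (B(r, S) = (-r + S*r) + r = S*r)
o(V) = 31/2 (o(V) = (1/2)*31 = 31/2)
o(24)*B(-7, -3) = 31*(-3*(-7))/2 = (31/2)*21 = 651/2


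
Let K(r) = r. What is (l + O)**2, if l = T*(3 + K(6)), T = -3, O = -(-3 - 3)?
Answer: 441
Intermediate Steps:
O = 6 (O = -1*(-6) = 6)
l = -27 (l = -3*(3 + 6) = -3*9 = -27)
(l + O)**2 = (-27 + 6)**2 = (-21)**2 = 441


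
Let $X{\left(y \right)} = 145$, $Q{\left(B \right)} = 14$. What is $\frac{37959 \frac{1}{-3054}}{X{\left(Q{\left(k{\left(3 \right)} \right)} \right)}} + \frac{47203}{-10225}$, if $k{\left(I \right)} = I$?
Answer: $- \frac{1419402351}{301862450} \approx -4.7021$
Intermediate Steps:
$\frac{37959 \frac{1}{-3054}}{X{\left(Q{\left(k{\left(3 \right)} \right)} \right)}} + \frac{47203}{-10225} = \frac{37959 \frac{1}{-3054}}{145} + \frac{47203}{-10225} = 37959 \left(- \frac{1}{3054}\right) \frac{1}{145} + 47203 \left(- \frac{1}{10225}\right) = \left(- \frac{12653}{1018}\right) \frac{1}{145} - \frac{47203}{10225} = - \frac{12653}{147610} - \frac{47203}{10225} = - \frac{1419402351}{301862450}$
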